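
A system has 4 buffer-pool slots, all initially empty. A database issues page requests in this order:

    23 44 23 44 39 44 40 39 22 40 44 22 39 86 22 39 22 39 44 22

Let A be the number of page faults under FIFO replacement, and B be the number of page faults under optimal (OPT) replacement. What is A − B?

Under FIFO: F F . . F . F . F . . . . F . . . . F . → 7 faults.
Under OPT: F F . . F . F . F . . . . F . . . . . . → 6 faults.
A − B = 7 − 6 = 1.

1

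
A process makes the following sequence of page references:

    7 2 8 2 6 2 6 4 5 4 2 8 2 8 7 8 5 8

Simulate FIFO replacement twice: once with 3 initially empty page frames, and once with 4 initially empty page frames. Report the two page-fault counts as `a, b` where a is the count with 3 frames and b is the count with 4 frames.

3 frames: F F F . F . . F F . F F . . F . F . → 10 faults.
4 frames: F F F . F . . F F . F F . . F . . . → 9 faults.
9 < 10: adding a frame reduced faults, as is typical.

10, 9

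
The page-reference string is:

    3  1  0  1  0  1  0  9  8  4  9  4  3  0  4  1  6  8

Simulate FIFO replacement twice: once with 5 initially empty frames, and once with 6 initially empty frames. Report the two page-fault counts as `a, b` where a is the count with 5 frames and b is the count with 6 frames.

5 frames: F F F . . . . F F F . . F . . F F . → 9 faults.
6 frames: F F F . . . . F F F . . . . . . F . → 7 faults.
7 < 9: adding a frame reduced faults, as is typical.

9, 7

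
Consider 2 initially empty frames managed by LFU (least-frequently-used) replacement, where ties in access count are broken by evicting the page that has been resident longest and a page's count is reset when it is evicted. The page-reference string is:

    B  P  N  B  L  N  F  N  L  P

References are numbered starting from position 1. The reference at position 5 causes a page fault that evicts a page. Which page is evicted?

pos 1: B → miss, frames (B)
pos 2: P → miss, frames (B P)
pos 3: N → miss, evict B, frames (P N)
pos 4: B → miss, evict P, frames (N B)
pos 5: L → miss, evict N, frames (B L)
At position 5, page N is evicted.

N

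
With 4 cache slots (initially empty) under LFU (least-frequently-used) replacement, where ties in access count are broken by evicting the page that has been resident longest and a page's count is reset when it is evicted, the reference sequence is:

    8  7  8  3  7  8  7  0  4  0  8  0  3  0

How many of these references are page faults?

8 → miss, frames {8}
7 → miss, frames {8,7}
8 → hit
3 → miss, frames {8,7,3}
7 → hit
8 → hit
7 → hit
0 → miss, frames {8,7,3,0}
4 → miss, evict 3, frames {8,7,0,4}
0 → hit
8 → hit
0 → hit
3 → miss, evict 4, frames {8,7,0,3}
0 → hit
Page faults: 6.

6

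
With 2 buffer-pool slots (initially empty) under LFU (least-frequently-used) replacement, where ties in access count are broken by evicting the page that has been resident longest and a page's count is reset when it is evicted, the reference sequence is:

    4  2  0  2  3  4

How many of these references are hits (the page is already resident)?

4 → fault, frames {4}
2 → fault, frames {4,2}
0 → fault, evict 4, frames {2,0}
2 → hit
3 → fault, evict 0, frames {2,3}
4 → fault, evict 3, frames {2,4}
Hits: 1.

1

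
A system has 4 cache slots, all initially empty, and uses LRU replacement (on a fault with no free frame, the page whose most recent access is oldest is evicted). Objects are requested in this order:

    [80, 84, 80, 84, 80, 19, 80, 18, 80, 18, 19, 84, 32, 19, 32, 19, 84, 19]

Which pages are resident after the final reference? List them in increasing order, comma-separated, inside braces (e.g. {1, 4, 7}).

{18, 19, 32, 84}

80: fault, frames {80}
84: fault, frames {80,84}
80: hit
84: hit
80: hit
19: fault, frames {84,80,19}
80: hit
18: fault, frames {84,19,80,18}
80: hit
18: hit
19: hit
84: hit
32: fault, evict 80, frames {18,19,84,32}
19: hit
32: hit
19: hit
84: hit
19: hit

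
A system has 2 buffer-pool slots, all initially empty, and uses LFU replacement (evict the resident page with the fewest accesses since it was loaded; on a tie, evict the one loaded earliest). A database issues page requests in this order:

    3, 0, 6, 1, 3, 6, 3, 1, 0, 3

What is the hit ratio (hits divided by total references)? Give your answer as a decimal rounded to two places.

3 → fault, frames {3}
0 → fault, frames {3,0}
6 → fault, evict 3, frames {0,6}
1 → fault, evict 0, frames {6,1}
3 → fault, evict 6, frames {1,3}
6 → fault, evict 1, frames {3,6}
3 → hit
1 → fault, evict 6, frames {3,1}
0 → fault, evict 1, frames {3,0}
3 → hit
Hits: 2 of 10 references → 2/10 = 0.2000.

0.20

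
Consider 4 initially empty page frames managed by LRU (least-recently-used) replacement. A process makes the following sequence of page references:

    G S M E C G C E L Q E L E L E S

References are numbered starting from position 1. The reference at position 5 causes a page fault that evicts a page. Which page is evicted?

G

pos 1: G → fault, frames (G)
pos 2: S → fault, frames (G S)
pos 3: M → fault, frames (G S M)
pos 4: E → fault, frames (G S M E)
pos 5: C → fault, evict G, frames (S M E C)
At position 5, page G is evicted.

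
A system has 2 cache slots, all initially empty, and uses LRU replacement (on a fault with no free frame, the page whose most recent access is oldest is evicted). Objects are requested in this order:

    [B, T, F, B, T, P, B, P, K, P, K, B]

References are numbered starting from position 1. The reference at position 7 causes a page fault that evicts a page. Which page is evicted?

T

pos 1: B: miss, frames [B]
pos 2: T: miss, frames [B, T]
pos 3: F: miss, evict B, frames [T, F]
pos 4: B: miss, evict T, frames [F, B]
pos 5: T: miss, evict F, frames [B, T]
pos 6: P: miss, evict B, frames [T, P]
pos 7: B: miss, evict T, frames [P, B]
At position 7, page T is evicted.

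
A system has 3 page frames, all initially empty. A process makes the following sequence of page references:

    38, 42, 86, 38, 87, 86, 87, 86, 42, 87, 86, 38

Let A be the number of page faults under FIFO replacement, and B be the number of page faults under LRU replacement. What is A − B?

-1

Under FIFO: F F F . F . . . . . . F → 5 faults.
Under LRU: F F F . F . . . F . . F → 6 faults.
A − B = 5 − 6 = -1.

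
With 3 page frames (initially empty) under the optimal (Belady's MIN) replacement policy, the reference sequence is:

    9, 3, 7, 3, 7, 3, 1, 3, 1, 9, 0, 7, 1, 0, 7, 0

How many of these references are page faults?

9 → miss, frames {9}
3 → miss, frames {9,3}
7 → miss, frames {9,3,7}
3 → hit
7 → hit
3 → hit
1 → miss, evict 7, frames {9,3,1}
3 → hit
1 → hit
9 → hit
0 → miss, evict 3, frames {9,1,0}
7 → miss, evict 9, frames {1,0,7}
1 → hit
0 → hit
7 → hit
0 → hit
Page faults: 6.

6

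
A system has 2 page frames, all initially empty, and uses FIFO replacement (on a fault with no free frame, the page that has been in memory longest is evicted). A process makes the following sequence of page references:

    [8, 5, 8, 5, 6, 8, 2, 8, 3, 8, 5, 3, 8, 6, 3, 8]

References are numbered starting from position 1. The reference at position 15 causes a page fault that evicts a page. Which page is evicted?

8

pos 1: 8: fault, frames (8)
pos 2: 5: fault, frames (8 5)
pos 3: 8: hit
pos 4: 5: hit
pos 5: 6: fault, evict 8, frames (5 6)
pos 6: 8: fault, evict 5, frames (6 8)
pos 7: 2: fault, evict 6, frames (8 2)
pos 8: 8: hit
pos 9: 3: fault, evict 8, frames (2 3)
pos 10: 8: fault, evict 2, frames (3 8)
pos 11: 5: fault, evict 3, frames (8 5)
pos 12: 3: fault, evict 8, frames (5 3)
pos 13: 8: fault, evict 5, frames (3 8)
pos 14: 6: fault, evict 3, frames (8 6)
pos 15: 3: fault, evict 8, frames (6 3)
At position 15, page 8 is evicted.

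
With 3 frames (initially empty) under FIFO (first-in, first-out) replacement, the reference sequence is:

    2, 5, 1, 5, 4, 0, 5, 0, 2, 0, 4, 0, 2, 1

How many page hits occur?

4

2: miss, frames {2}
5: miss, frames {2,5}
1: miss, frames {2,5,1}
5: hit
4: miss, evict 2, frames {5,1,4}
0: miss, evict 5, frames {1,4,0}
5: miss, evict 1, frames {4,0,5}
0: hit
2: miss, evict 4, frames {0,5,2}
0: hit
4: miss, evict 0, frames {5,2,4}
0: miss, evict 5, frames {2,4,0}
2: hit
1: miss, evict 2, frames {4,0,1}
Hits: 4.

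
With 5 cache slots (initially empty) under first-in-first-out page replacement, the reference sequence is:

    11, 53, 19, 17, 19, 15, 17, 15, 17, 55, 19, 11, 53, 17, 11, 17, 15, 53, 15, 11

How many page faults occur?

8

11 → fault, frames {11}
53 → fault, frames {11,53}
19 → fault, frames {11,53,19}
17 → fault, frames {11,53,19,17}
19 → hit
15 → fault, frames {11,53,19,17,15}
17 → hit
15 → hit
17 → hit
55 → fault, evict 11, frames {53,19,17,15,55}
19 → hit
11 → fault, evict 53, frames {19,17,15,55,11}
53 → fault, evict 19, frames {17,15,55,11,53}
17 → hit
11 → hit
17 → hit
15 → hit
53 → hit
15 → hit
11 → hit
Page faults: 8.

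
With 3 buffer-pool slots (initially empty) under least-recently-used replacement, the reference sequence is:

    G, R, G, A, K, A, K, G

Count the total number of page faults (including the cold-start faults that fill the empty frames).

G -> fault, frames {G}
R -> fault, frames {G,R}
G -> hit
A -> fault, frames {R,G,A}
K -> fault, evict R, frames {G,A,K}
A -> hit
K -> hit
G -> hit
Page faults: 4.

4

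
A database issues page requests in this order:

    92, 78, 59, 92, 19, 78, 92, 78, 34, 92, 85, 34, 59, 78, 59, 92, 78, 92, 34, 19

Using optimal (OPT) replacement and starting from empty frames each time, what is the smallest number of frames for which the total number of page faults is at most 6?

f=1: 20 faults
f=2: 12 faults
f=3: 9 faults
f=4: 8 faults
f=5: 7 faults
f=6: 6 faults
Smallest f with faults ≤ 6 is 6.

6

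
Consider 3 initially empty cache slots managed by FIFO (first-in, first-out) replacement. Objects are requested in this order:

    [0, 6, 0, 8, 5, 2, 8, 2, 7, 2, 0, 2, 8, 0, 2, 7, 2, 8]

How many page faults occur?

10

0 -> fault, frames (0)
6 -> fault, frames (0 6)
0 -> hit
8 -> fault, frames (0 6 8)
5 -> fault, evict 0, frames (6 8 5)
2 -> fault, evict 6, frames (8 5 2)
8 -> hit
2 -> hit
7 -> fault, evict 8, frames (5 2 7)
2 -> hit
0 -> fault, evict 5, frames (2 7 0)
2 -> hit
8 -> fault, evict 2, frames (7 0 8)
0 -> hit
2 -> fault, evict 7, frames (0 8 2)
7 -> fault, evict 0, frames (8 2 7)
2 -> hit
8 -> hit
Page faults: 10.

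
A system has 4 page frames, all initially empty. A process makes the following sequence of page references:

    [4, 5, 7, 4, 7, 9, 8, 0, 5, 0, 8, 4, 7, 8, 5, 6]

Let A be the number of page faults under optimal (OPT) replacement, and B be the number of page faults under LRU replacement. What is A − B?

-3

Under OPT: F F F . . F F F . . . . F . . F → 8 faults.
Under LRU: F F F . . F F F F . . F F . F F → 11 faults.
A − B = 8 − 11 = -3.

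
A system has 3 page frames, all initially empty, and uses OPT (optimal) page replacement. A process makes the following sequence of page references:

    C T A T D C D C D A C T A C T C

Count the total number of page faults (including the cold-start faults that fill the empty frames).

C: miss, frames {C}
T: miss, frames {C,T}
A: miss, frames {C,T,A}
T: hit
D: miss, evict T, frames {C,A,D}
C: hit
D: hit
C: hit
D: hit
A: hit
C: hit
T: miss, evict D, frames {C,A,T}
A: hit
C: hit
T: hit
C: hit
Page faults: 5.

5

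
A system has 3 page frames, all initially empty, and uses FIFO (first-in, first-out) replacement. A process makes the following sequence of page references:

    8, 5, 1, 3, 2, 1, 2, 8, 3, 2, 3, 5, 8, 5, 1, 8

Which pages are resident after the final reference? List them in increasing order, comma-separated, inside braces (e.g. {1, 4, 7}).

8: fault, frames {8}
5: fault, frames {8,5}
1: fault, frames {8,5,1}
3: fault, evict 8, frames {5,1,3}
2: fault, evict 5, frames {1,3,2}
1: hit
2: hit
8: fault, evict 1, frames {3,2,8}
3: hit
2: hit
3: hit
5: fault, evict 3, frames {2,8,5}
8: hit
5: hit
1: fault, evict 2, frames {8,5,1}
8: hit

{1, 5, 8}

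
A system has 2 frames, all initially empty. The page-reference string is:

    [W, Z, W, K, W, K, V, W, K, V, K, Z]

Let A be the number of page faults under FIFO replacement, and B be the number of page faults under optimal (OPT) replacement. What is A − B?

Under FIFO: F F . F F . F . F . . F → 7 faults.
Under OPT: F F . F . . F . F . . F → 6 faults.
A − B = 7 − 6 = 1.

1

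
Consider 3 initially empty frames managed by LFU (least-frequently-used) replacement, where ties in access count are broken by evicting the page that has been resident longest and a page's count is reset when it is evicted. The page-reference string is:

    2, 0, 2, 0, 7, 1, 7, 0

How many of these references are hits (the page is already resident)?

3

2 → fault, frames (2)
0 → fault, frames (2 0)
2 → hit
0 → hit
7 → fault, frames (2 0 7)
1 → fault, evict 7, frames (2 0 1)
7 → fault, evict 1, frames (2 0 7)
0 → hit
Hits: 3.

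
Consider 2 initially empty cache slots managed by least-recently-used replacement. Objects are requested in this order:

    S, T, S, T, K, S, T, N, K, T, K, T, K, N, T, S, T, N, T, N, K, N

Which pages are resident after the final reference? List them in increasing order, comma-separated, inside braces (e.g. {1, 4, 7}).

S: miss, frames {S}
T: miss, frames {S,T}
S: hit
T: hit
K: miss, evict S, frames {T,K}
S: miss, evict T, frames {K,S}
T: miss, evict K, frames {S,T}
N: miss, evict S, frames {T,N}
K: miss, evict T, frames {N,K}
T: miss, evict N, frames {K,T}
K: hit
T: hit
K: hit
N: miss, evict T, frames {K,N}
T: miss, evict K, frames {N,T}
S: miss, evict N, frames {T,S}
T: hit
N: miss, evict S, frames {T,N}
T: hit
N: hit
K: miss, evict T, frames {N,K}
N: hit

{K, N}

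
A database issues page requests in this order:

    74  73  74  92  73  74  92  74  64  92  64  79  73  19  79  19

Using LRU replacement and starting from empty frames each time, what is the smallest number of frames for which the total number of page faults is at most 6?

f=1: 16 faults
f=2: 12 faults
f=3: 7 faults
f=4: 7 faults
f=5: 6 faults
f=6: 6 faults
Smallest f with faults ≤ 6 is 5.

5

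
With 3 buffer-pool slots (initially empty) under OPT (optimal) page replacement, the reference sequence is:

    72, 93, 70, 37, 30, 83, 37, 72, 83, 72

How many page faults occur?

72 -> fault, frames {72}
93 -> fault, frames {72,93}
70 -> fault, frames {72,93,70}
37 -> fault, evict 70, frames {72,93,37}
30 -> fault, evict 93, frames {72,37,30}
83 -> fault, evict 30, frames {72,37,83}
37 -> hit
72 -> hit
83 -> hit
72 -> hit
Page faults: 6.

6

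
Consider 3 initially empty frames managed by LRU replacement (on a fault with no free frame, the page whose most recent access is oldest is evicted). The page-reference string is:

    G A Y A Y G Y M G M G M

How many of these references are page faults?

4

G -> miss, frames [G]
A -> miss, frames [G, A]
Y -> miss, frames [G, A, Y]
A -> hit
Y -> hit
G -> hit
Y -> hit
M -> miss, evict A, frames [G, Y, M]
G -> hit
M -> hit
G -> hit
M -> hit
Page faults: 4.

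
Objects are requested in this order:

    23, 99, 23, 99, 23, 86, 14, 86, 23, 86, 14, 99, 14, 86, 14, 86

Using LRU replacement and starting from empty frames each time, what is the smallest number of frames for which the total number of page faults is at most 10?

f=1: 16 faults
f=2: 8 faults
f=3: 5 faults
f=4: 4 faults
Smallest f with faults ≤ 10 is 2.

2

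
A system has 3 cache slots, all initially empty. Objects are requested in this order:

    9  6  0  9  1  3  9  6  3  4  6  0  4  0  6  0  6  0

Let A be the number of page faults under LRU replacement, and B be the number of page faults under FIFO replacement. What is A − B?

Under LRU: F F F . F F . F . F . F . . . . . . → 8 faults.
Under FIFO: F F F . F F F F . F . F . . . . . . → 9 faults.
A − B = 8 − 9 = -1.

-1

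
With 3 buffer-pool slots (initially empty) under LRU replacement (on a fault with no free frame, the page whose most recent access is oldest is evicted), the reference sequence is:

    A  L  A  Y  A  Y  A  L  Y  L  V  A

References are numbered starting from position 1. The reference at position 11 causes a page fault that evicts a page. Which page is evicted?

pos 1: A: miss, frames (A)
pos 2: L: miss, frames (A L)
pos 3: A: hit
pos 4: Y: miss, frames (L A Y)
pos 5: A: hit
pos 6: Y: hit
pos 7: A: hit
pos 8: L: hit
pos 9: Y: hit
pos 10: L: hit
pos 11: V: miss, evict A, frames (Y L V)
At position 11, page A is evicted.

A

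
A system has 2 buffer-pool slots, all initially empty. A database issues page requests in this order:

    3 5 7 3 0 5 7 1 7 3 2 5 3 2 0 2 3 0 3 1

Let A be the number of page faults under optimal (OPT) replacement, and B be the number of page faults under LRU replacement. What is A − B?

-4

Under OPT: F F F . F F . F . F F F . F F . F . . F → 13 faults.
Under LRU: F F F F F F F F . F F F F F F . F F . F → 17 faults.
A − B = 13 − 17 = -4.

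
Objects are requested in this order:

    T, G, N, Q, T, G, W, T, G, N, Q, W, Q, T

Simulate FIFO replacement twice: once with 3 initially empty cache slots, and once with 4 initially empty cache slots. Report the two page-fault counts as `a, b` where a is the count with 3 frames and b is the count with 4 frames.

10, 11

3 frames: F F F F F F F . . F F . . F → 10 faults.
4 frames: F F F F . . F F F F F F . F → 11 faults.
11 > 10: adding a frame increased faults — Belady's anomaly.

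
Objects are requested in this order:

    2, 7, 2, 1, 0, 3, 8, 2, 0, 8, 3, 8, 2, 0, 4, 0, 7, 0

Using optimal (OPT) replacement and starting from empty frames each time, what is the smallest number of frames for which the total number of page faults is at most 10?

3

f=1: 18 faults
f=2: 12 faults
f=3: 10 faults
f=4: 8 faults
f=5: 7 faults
f=6: 7 faults
f=7: 7 faults
Smallest f with faults ≤ 10 is 3.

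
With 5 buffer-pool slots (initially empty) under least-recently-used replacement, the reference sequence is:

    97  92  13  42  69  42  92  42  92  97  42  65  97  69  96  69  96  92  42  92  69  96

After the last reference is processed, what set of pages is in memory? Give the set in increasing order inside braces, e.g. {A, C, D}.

{42, 69, 92, 96, 97}

97: miss, frames (97)
92: miss, frames (97 92)
13: miss, frames (97 92 13)
42: miss, frames (97 92 13 42)
69: miss, frames (97 92 13 42 69)
42: hit
92: hit
42: hit
92: hit
97: hit
42: hit
65: miss, evict 13, frames (69 92 97 42 65)
97: hit
69: hit
96: miss, evict 92, frames (42 65 97 69 96)
69: hit
96: hit
92: miss, evict 42, frames (65 97 69 96 92)
42: miss, evict 65, frames (97 69 96 92 42)
92: hit
69: hit
96: hit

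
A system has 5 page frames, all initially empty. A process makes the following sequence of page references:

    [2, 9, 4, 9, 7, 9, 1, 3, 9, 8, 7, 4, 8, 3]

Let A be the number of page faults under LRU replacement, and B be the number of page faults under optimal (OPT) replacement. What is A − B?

Under LRU: F F F . F . F F . F . F . . → 8 faults.
Under OPT: F F F . F . F F . F . . . . → 7 faults.
A − B = 8 − 7 = 1.

1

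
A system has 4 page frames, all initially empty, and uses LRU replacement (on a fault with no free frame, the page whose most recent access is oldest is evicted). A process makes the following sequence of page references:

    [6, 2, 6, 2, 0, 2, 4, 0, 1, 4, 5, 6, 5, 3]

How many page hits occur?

6 → miss, frames {6}
2 → miss, frames {6,2}
6 → hit
2 → hit
0 → miss, frames {6,2,0}
2 → hit
4 → miss, frames {6,0,2,4}
0 → hit
1 → miss, evict 6, frames {2,4,0,1}
4 → hit
5 → miss, evict 2, frames {0,1,4,5}
6 → miss, evict 0, frames {1,4,5,6}
5 → hit
3 → miss, evict 1, frames {4,6,5,3}
Hits: 6.

6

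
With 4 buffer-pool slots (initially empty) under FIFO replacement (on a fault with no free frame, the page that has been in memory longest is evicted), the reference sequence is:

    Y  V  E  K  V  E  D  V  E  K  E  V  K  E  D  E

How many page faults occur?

5

Y → miss, frames [Y]
V → miss, frames [Y, V]
E → miss, frames [Y, V, E]
K → miss, frames [Y, V, E, K]
V → hit
E → hit
D → miss, evict Y, frames [V, E, K, D]
V → hit
E → hit
K → hit
E → hit
V → hit
K → hit
E → hit
D → hit
E → hit
Page faults: 5.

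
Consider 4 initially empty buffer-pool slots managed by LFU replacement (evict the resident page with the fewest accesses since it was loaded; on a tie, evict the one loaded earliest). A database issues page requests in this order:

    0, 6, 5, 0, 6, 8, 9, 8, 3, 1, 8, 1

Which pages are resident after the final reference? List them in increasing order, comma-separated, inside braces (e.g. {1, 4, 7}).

0 -> fault, frames (0)
6 -> fault, frames (0 6)
5 -> fault, frames (0 6 5)
0 -> hit
6 -> hit
8 -> fault, frames (0 6 5 8)
9 -> fault, evict 5, frames (0 6 8 9)
8 -> hit
3 -> fault, evict 9, frames (0 6 8 3)
1 -> fault, evict 3, frames (0 6 8 1)
8 -> hit
1 -> hit

{0, 1, 6, 8}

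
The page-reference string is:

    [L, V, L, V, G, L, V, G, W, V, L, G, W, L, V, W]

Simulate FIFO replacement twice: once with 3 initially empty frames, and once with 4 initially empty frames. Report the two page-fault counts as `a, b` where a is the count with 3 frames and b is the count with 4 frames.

3 frames: F F . . F . . . F . F . . . F . → 6 faults.
4 frames: F F . . F . . . F . . . . . . . → 4 faults.
4 < 6: adding a frame reduced faults, as is typical.

6, 4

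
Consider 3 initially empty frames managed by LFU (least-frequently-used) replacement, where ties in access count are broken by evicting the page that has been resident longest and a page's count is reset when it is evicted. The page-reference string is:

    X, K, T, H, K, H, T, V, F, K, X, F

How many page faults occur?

X: miss, frames {X}
K: miss, frames {X,K}
T: miss, frames {X,K,T}
H: miss, evict X, frames {K,T,H}
K: hit
H: hit
T: hit
V: miss, evict K, frames {T,H,V}
F: miss, evict V, frames {T,H,F}
K: miss, evict F, frames {T,H,K}
X: miss, evict K, frames {T,H,X}
F: miss, evict X, frames {T,H,F}
Page faults: 9.

9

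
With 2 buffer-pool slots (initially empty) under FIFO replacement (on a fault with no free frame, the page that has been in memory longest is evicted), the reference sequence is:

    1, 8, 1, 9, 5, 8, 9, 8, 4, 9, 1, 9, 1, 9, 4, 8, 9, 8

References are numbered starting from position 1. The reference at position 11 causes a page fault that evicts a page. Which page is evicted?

9

pos 1: 1 -> fault, frames [1]
pos 2: 8 -> fault, frames [1, 8]
pos 3: 1 -> hit
pos 4: 9 -> fault, evict 1, frames [8, 9]
pos 5: 5 -> fault, evict 8, frames [9, 5]
pos 6: 8 -> fault, evict 9, frames [5, 8]
pos 7: 9 -> fault, evict 5, frames [8, 9]
pos 8: 8 -> hit
pos 9: 4 -> fault, evict 8, frames [9, 4]
pos 10: 9 -> hit
pos 11: 1 -> fault, evict 9, frames [4, 1]
At position 11, page 9 is evicted.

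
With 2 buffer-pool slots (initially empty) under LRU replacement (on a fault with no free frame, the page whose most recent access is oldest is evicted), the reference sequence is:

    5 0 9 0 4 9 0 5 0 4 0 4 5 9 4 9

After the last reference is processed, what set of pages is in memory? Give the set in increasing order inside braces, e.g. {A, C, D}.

{4, 9}

5 → miss, frames [5]
0 → miss, frames [5, 0]
9 → miss, evict 5, frames [0, 9]
0 → hit
4 → miss, evict 9, frames [0, 4]
9 → miss, evict 0, frames [4, 9]
0 → miss, evict 4, frames [9, 0]
5 → miss, evict 9, frames [0, 5]
0 → hit
4 → miss, evict 5, frames [0, 4]
0 → hit
4 → hit
5 → miss, evict 0, frames [4, 5]
9 → miss, evict 4, frames [5, 9]
4 → miss, evict 5, frames [9, 4]
9 → hit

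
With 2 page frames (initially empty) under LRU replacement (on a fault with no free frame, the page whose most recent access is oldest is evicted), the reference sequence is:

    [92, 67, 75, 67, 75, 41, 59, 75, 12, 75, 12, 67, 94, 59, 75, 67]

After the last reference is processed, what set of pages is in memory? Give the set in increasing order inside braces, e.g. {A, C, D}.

{67, 75}

92 -> fault, frames {92}
67 -> fault, frames {92,67}
75 -> fault, evict 92, frames {67,75}
67 -> hit
75 -> hit
41 -> fault, evict 67, frames {75,41}
59 -> fault, evict 75, frames {41,59}
75 -> fault, evict 41, frames {59,75}
12 -> fault, evict 59, frames {75,12}
75 -> hit
12 -> hit
67 -> fault, evict 75, frames {12,67}
94 -> fault, evict 12, frames {67,94}
59 -> fault, evict 67, frames {94,59}
75 -> fault, evict 94, frames {59,75}
67 -> fault, evict 59, frames {75,67}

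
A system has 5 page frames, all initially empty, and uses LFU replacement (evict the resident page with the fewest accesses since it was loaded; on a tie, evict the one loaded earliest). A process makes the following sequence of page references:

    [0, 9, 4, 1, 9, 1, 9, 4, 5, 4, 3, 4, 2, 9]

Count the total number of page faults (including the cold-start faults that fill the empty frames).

0: miss, frames [0]
9: miss, frames [0, 9]
4: miss, frames [0, 9, 4]
1: miss, frames [0, 9, 4, 1]
9: hit
1: hit
9: hit
4: hit
5: miss, frames [0, 9, 4, 1, 5]
4: hit
3: miss, evict 0, frames [9, 4, 1, 5, 3]
4: hit
2: miss, evict 5, frames [9, 4, 1, 3, 2]
9: hit
Page faults: 7.

7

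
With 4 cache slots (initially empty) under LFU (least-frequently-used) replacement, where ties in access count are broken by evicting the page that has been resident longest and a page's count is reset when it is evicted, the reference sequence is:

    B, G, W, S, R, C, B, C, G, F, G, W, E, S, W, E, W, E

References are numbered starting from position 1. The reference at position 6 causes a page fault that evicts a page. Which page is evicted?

G

pos 1: B → fault, frames [B]
pos 2: G → fault, frames [B, G]
pos 3: W → fault, frames [B, G, W]
pos 4: S → fault, frames [B, G, W, S]
pos 5: R → fault, evict B, frames [G, W, S, R]
pos 6: C → fault, evict G, frames [W, S, R, C]
At position 6, page G is evicted.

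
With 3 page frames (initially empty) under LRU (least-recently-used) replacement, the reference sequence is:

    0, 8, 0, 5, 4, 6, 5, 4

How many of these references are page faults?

0: miss, frames {0}
8: miss, frames {0,8}
0: hit
5: miss, frames {8,0,5}
4: miss, evict 8, frames {0,5,4}
6: miss, evict 0, frames {5,4,6}
5: hit
4: hit
Page faults: 5.

5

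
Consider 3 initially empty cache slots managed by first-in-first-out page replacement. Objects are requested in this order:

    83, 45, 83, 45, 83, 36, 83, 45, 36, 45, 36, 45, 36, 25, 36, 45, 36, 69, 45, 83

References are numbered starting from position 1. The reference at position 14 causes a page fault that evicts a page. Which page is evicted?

83

pos 1: 83 -> fault, frames (83)
pos 2: 45 -> fault, frames (83 45)
pos 3: 83 -> hit
pos 4: 45 -> hit
pos 5: 83 -> hit
pos 6: 36 -> fault, frames (83 45 36)
pos 7: 83 -> hit
pos 8: 45 -> hit
pos 9: 36 -> hit
pos 10: 45 -> hit
pos 11: 36 -> hit
pos 12: 45 -> hit
pos 13: 36 -> hit
pos 14: 25 -> fault, evict 83, frames (45 36 25)
At position 14, page 83 is evicted.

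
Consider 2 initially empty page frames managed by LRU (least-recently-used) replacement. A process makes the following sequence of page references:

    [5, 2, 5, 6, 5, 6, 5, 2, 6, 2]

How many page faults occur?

5 -> fault, frames {5}
2 -> fault, frames {5,2}
5 -> hit
6 -> fault, evict 2, frames {5,6}
5 -> hit
6 -> hit
5 -> hit
2 -> fault, evict 6, frames {5,2}
6 -> fault, evict 5, frames {2,6}
2 -> hit
Page faults: 5.

5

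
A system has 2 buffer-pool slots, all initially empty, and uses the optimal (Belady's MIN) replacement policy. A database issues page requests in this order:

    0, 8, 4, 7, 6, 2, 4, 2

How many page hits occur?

2

0 → fault, frames {0}
8 → fault, frames {0,8}
4 → fault, evict 8, frames {0,4}
7 → fault, evict 0, frames {4,7}
6 → fault, evict 7, frames {4,6}
2 → fault, evict 6, frames {4,2}
4 → hit
2 → hit
Hits: 2.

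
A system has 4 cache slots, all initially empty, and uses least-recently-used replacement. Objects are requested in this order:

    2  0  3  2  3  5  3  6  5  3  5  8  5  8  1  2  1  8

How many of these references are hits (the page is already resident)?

10

2 → miss, frames (2)
0 → miss, frames (2 0)
3 → miss, frames (2 0 3)
2 → hit
3 → hit
5 → miss, frames (0 2 3 5)
3 → hit
6 → miss, evict 0, frames (2 5 3 6)
5 → hit
3 → hit
5 → hit
8 → miss, evict 2, frames (6 3 5 8)
5 → hit
8 → hit
1 → miss, evict 6, frames (3 5 8 1)
2 → miss, evict 3, frames (5 8 1 2)
1 → hit
8 → hit
Hits: 10.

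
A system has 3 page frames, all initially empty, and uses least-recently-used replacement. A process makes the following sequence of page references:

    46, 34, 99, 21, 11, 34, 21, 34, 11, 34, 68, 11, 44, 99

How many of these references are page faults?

46 → miss, frames {46}
34 → miss, frames {46,34}
99 → miss, frames {46,34,99}
21 → miss, evict 46, frames {34,99,21}
11 → miss, evict 34, frames {99,21,11}
34 → miss, evict 99, frames {21,11,34}
21 → hit
34 → hit
11 → hit
34 → hit
68 → miss, evict 21, frames {11,34,68}
11 → hit
44 → miss, evict 34, frames {68,11,44}
99 → miss, evict 68, frames {11,44,99}
Page faults: 9.

9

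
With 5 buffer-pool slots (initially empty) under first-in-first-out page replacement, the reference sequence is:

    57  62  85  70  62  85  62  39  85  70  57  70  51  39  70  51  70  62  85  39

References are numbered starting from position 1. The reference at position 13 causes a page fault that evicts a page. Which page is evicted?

57

pos 1: 57 -> miss, frames {57}
pos 2: 62 -> miss, frames {57,62}
pos 3: 85 -> miss, frames {57,62,85}
pos 4: 70 -> miss, frames {57,62,85,70}
pos 5: 62 -> hit
pos 6: 85 -> hit
pos 7: 62 -> hit
pos 8: 39 -> miss, frames {57,62,85,70,39}
pos 9: 85 -> hit
pos 10: 70 -> hit
pos 11: 57 -> hit
pos 12: 70 -> hit
pos 13: 51 -> miss, evict 57, frames {62,85,70,39,51}
At position 13, page 57 is evicted.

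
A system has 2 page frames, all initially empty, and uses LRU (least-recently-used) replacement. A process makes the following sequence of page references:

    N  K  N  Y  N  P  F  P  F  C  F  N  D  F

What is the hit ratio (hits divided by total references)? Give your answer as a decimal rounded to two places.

N: fault, frames [N]
K: fault, frames [N, K]
N: hit
Y: fault, evict K, frames [N, Y]
N: hit
P: fault, evict Y, frames [N, P]
F: fault, evict N, frames [P, F]
P: hit
F: hit
C: fault, evict P, frames [F, C]
F: hit
N: fault, evict C, frames [F, N]
D: fault, evict F, frames [N, D]
F: fault, evict N, frames [D, F]
Hits: 5 of 14 references → 5/14 = 0.3571.

0.36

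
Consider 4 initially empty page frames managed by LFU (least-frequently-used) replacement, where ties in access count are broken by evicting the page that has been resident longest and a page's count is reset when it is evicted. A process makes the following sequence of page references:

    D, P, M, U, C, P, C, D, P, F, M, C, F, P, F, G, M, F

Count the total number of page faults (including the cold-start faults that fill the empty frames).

D: fault, frames [D]
P: fault, frames [D, P]
M: fault, frames [D, P, M]
U: fault, frames [D, P, M, U]
C: fault, evict D, frames [P, M, U, C]
P: hit
C: hit
D: fault, evict M, frames [P, U, C, D]
P: hit
F: fault, evict U, frames [P, C, D, F]
M: fault, evict D, frames [P, C, F, M]
C: hit
F: hit
P: hit
F: hit
G: fault, evict M, frames [P, C, F, G]
M: fault, evict G, frames [P, C, F, M]
F: hit
Page faults: 10.

10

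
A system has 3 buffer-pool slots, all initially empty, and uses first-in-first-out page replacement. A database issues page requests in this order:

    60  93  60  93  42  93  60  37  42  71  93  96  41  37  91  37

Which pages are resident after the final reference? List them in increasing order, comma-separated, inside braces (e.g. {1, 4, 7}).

{37, 41, 91}

60: miss, frames [60]
93: miss, frames [60, 93]
60: hit
93: hit
42: miss, frames [60, 93, 42]
93: hit
60: hit
37: miss, evict 60, frames [93, 42, 37]
42: hit
71: miss, evict 93, frames [42, 37, 71]
93: miss, evict 42, frames [37, 71, 93]
96: miss, evict 37, frames [71, 93, 96]
41: miss, evict 71, frames [93, 96, 41]
37: miss, evict 93, frames [96, 41, 37]
91: miss, evict 96, frames [41, 37, 91]
37: hit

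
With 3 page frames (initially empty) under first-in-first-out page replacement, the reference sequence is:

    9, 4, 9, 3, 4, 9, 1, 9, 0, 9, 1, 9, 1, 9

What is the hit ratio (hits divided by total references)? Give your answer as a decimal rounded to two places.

9: miss, frames (9)
4: miss, frames (9 4)
9: hit
3: miss, frames (9 4 3)
4: hit
9: hit
1: miss, evict 9, frames (4 3 1)
9: miss, evict 4, frames (3 1 9)
0: miss, evict 3, frames (1 9 0)
9: hit
1: hit
9: hit
1: hit
9: hit
Hits: 8 of 14 references → 8/14 = 0.5714.

0.57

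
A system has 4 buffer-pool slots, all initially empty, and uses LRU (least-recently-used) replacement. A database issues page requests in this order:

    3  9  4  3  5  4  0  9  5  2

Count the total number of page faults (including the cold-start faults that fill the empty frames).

3 → miss, frames (3)
9 → miss, frames (3 9)
4 → miss, frames (3 9 4)
3 → hit
5 → miss, frames (9 4 3 5)
4 → hit
0 → miss, evict 9, frames (3 5 4 0)
9 → miss, evict 3, frames (5 4 0 9)
5 → hit
2 → miss, evict 4, frames (0 9 5 2)
Page faults: 7.

7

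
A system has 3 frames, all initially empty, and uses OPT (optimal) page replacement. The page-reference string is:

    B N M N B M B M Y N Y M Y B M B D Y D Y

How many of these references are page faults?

6

B → miss, frames (B)
N → miss, frames (B N)
M → miss, frames (B N M)
N → hit
B → hit
M → hit
B → hit
M → hit
Y → miss, evict B, frames (N M Y)
N → hit
Y → hit
M → hit
Y → hit
B → miss, evict N, frames (M Y B)
M → hit
B → hit
D → miss, evict B, frames (M Y D)
Y → hit
D → hit
Y → hit
Page faults: 6.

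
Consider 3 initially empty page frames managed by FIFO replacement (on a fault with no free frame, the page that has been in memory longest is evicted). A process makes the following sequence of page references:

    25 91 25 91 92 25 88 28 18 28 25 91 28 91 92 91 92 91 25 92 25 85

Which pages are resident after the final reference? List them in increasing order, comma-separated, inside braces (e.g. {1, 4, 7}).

25: miss, frames {25}
91: miss, frames {25,91}
25: hit
91: hit
92: miss, frames {25,91,92}
25: hit
88: miss, evict 25, frames {91,92,88}
28: miss, evict 91, frames {92,88,28}
18: miss, evict 92, frames {88,28,18}
28: hit
25: miss, evict 88, frames {28,18,25}
91: miss, evict 28, frames {18,25,91}
28: miss, evict 18, frames {25,91,28}
91: hit
92: miss, evict 25, frames {91,28,92}
91: hit
92: hit
91: hit
25: miss, evict 91, frames {28,92,25}
92: hit
25: hit
85: miss, evict 28, frames {92,25,85}

{25, 85, 92}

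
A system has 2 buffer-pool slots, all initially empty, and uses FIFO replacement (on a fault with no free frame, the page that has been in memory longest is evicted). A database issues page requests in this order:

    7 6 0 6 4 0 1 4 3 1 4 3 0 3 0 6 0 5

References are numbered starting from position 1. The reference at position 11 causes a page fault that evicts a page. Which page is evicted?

1

pos 1: 7: fault, frames {7}
pos 2: 6: fault, frames {7,6}
pos 3: 0: fault, evict 7, frames {6,0}
pos 4: 6: hit
pos 5: 4: fault, evict 6, frames {0,4}
pos 6: 0: hit
pos 7: 1: fault, evict 0, frames {4,1}
pos 8: 4: hit
pos 9: 3: fault, evict 4, frames {1,3}
pos 10: 1: hit
pos 11: 4: fault, evict 1, frames {3,4}
At position 11, page 1 is evicted.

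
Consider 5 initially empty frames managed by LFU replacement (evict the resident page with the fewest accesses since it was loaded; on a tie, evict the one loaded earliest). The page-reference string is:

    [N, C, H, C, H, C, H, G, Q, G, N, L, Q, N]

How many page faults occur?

N: miss, frames (N)
C: miss, frames (N C)
H: miss, frames (N C H)
C: hit
H: hit
C: hit
H: hit
G: miss, frames (N C H G)
Q: miss, frames (N C H G Q)
G: hit
N: hit
L: miss, evict Q, frames (N C H G L)
Q: miss, evict L, frames (N C H G Q)
N: hit
Page faults: 7.

7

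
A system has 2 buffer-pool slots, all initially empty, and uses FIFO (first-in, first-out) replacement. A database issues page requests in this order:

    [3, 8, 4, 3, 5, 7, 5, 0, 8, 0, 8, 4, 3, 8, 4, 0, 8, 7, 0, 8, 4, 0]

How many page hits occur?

3 → miss, frames [3]
8 → miss, frames [3, 8]
4 → miss, evict 3, frames [8, 4]
3 → miss, evict 8, frames [4, 3]
5 → miss, evict 4, frames [3, 5]
7 → miss, evict 3, frames [5, 7]
5 → hit
0 → miss, evict 5, frames [7, 0]
8 → miss, evict 7, frames [0, 8]
0 → hit
8 → hit
4 → miss, evict 0, frames [8, 4]
3 → miss, evict 8, frames [4, 3]
8 → miss, evict 4, frames [3, 8]
4 → miss, evict 3, frames [8, 4]
0 → miss, evict 8, frames [4, 0]
8 → miss, evict 4, frames [0, 8]
7 → miss, evict 0, frames [8, 7]
0 → miss, evict 8, frames [7, 0]
8 → miss, evict 7, frames [0, 8]
4 → miss, evict 0, frames [8, 4]
0 → miss, evict 8, frames [4, 0]
Hits: 3.

3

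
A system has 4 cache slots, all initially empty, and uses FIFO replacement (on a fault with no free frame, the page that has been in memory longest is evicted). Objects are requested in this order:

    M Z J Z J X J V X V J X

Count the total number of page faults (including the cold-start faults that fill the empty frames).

5

M: fault, frames (M)
Z: fault, frames (M Z)
J: fault, frames (M Z J)
Z: hit
J: hit
X: fault, frames (M Z J X)
J: hit
V: fault, evict M, frames (Z J X V)
X: hit
V: hit
J: hit
X: hit
Page faults: 5.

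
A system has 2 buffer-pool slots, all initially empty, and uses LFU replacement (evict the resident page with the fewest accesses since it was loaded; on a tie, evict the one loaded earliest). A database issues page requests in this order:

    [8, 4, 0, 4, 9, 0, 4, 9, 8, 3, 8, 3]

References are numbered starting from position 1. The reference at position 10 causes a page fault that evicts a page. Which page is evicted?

8

pos 1: 8 -> miss, frames [8]
pos 2: 4 -> miss, frames [8, 4]
pos 3: 0 -> miss, evict 8, frames [4, 0]
pos 4: 4 -> hit
pos 5: 9 -> miss, evict 0, frames [4, 9]
pos 6: 0 -> miss, evict 9, frames [4, 0]
pos 7: 4 -> hit
pos 8: 9 -> miss, evict 0, frames [4, 9]
pos 9: 8 -> miss, evict 9, frames [4, 8]
pos 10: 3 -> miss, evict 8, frames [4, 3]
At position 10, page 8 is evicted.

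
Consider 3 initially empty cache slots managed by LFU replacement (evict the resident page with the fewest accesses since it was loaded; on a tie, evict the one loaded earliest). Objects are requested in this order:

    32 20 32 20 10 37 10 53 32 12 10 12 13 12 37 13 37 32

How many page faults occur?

14

32: miss, frames [32]
20: miss, frames [32, 20]
32: hit
20: hit
10: miss, frames [32, 20, 10]
37: miss, evict 10, frames [32, 20, 37]
10: miss, evict 37, frames [32, 20, 10]
53: miss, evict 10, frames [32, 20, 53]
32: hit
12: miss, evict 53, frames [32, 20, 12]
10: miss, evict 12, frames [32, 20, 10]
12: miss, evict 10, frames [32, 20, 12]
13: miss, evict 12, frames [32, 20, 13]
12: miss, evict 13, frames [32, 20, 12]
37: miss, evict 12, frames [32, 20, 37]
13: miss, evict 37, frames [32, 20, 13]
37: miss, evict 13, frames [32, 20, 37]
32: hit
Page faults: 14.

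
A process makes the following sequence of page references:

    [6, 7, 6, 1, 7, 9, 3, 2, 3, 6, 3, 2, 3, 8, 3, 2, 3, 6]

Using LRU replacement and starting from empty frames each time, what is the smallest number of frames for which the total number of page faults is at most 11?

3

f=1: 18 faults
f=2: 12 faults
f=3: 9 faults
f=4: 8 faults
f=5: 8 faults
f=6: 7 faults
f=7: 7 faults
Smallest f with faults ≤ 11 is 3.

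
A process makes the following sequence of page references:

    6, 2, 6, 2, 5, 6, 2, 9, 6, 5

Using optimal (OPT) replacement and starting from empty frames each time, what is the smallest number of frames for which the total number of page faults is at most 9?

2

f=1: 10 faults
f=2: 6 faults
f=3: 4 faults
f=4: 4 faults
Smallest f with faults ≤ 9 is 2.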